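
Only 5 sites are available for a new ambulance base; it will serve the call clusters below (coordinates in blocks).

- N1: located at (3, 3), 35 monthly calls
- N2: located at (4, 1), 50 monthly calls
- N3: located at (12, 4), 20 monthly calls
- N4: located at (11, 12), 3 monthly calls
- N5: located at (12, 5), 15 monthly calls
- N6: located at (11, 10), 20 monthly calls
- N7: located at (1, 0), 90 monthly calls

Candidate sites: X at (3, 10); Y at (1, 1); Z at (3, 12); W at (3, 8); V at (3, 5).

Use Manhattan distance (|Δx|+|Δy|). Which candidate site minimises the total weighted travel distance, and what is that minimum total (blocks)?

Total weighted distance at each candidate:
  X (3, 10): total = 2525
  Y (1, 1): total = 1328
  Z (3, 12): total = 2979
  W (3, 8): total = 2151
  V (3, 5): total = 1590
Minimum is at Y with total 1328 blocks.

Y, total 1328 blocks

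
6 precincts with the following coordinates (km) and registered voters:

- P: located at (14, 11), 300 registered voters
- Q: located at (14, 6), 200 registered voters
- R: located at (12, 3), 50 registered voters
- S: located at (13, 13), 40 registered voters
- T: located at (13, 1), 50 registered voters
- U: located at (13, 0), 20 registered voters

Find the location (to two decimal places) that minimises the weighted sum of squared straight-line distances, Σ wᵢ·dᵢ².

(13.68, 7.91)

The minimiser of Σwᵢ‖p−pᵢ‖² is the weighted centroid p* = (Σwᵢpᵢ)/(Σwᵢ).
Σwᵢ = 660.
Σwᵢxᵢ = 300·14 + 200·14 + 50·12 + 40·13 + 50·13 + 20·13 = 9030.
Σwᵢyᵢ = 300·11 + 200·6 + 50·3 + 40·13 + 50·1 + 20·0 = 5220.
x* = 9030/660 = 13.68, y* = 5220/660 = 7.91.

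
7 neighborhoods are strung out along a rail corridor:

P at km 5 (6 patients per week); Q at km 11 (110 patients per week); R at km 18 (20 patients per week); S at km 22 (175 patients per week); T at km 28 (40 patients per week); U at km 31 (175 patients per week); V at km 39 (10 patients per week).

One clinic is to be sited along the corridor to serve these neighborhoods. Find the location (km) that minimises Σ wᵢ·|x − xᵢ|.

For a sum of weighted absolute distances on a line, the optimum is the weighted median (not the mean). Total weight W = 536; half-weight = 268.
Sort by position and accumulate weight:
  km 5 (P, w=6) → cum 6
  km 11 (Q, w=110) → cum 116
  km 18 (R, w=20) → cum 136
  km 22 (S, w=175) → cum 311  ≥ 268 → median here
  km 28 (T, w=40) → cum 351
  km 31 (U, w=175) → cum 526
  km 39 (V, w=10) → cum 536
Optimal location: km 22.

x = 22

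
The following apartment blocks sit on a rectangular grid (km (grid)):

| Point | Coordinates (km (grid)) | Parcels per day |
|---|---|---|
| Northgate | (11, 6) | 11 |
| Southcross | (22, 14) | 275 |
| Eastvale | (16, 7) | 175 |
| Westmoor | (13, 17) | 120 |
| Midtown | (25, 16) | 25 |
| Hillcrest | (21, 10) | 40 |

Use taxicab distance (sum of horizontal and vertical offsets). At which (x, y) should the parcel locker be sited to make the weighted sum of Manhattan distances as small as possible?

(21, 14)

Manhattan distance separates: Σwᵢ(|x−xᵢ|+|y−yᵢ|) = Σwᵢ|x−xᵢ| + Σwᵢ|y−yᵢ|, so x and y are optimised independently as 1-D weighted medians.
Total weight W = 646; half = 323.
x-coordinate, sorted with cumulative weight:
  x=11 (Northgate, w=11) cum 11
  x=13 (Westmoor, w=120) cum 131
  x=16 (Eastvale, w=175) cum 306
  x=21 (Hillcrest, w=40) cum 346  ← median
  x=22 (Southcross, w=275) cum 621
  x=25 (Midtown, w=25) cum 646
⇒ x* = 21
y-coordinate, sorted with cumulative weight:
  y=6 (Northgate, w=11) cum 11
  y=7 (Eastvale, w=175) cum 186
  y=10 (Hillcrest, w=40) cum 226
  y=14 (Southcross, w=275) cum 501  ← median
  y=16 (Midtown, w=25) cum 526
  y=17 (Westmoor, w=120) cum 646
⇒ y* = 14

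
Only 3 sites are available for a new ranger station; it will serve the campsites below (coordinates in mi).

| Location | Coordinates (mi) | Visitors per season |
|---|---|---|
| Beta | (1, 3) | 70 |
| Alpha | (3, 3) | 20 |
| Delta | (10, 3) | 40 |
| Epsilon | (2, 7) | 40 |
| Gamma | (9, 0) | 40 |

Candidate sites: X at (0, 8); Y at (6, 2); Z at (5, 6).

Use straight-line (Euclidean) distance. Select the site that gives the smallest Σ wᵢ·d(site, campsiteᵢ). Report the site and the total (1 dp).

Y, total 985.4 mi

Total weighted distance at each candidate:
  X (0, 8): total = 1491.9
  Y (6, 2): total = 985.4
  Z (5, 6): total = 1070.3
Minimum is at Y with total 985.4 mi.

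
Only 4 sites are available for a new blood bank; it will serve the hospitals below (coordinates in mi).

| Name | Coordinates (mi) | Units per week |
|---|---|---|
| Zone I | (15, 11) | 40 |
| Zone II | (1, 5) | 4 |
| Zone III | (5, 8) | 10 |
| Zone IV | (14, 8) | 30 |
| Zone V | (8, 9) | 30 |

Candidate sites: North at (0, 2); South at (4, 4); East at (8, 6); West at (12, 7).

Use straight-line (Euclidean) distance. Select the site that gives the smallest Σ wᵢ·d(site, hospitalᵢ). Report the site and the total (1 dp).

Total weighted distance at each candidate:
  North (0, 2): total = 1566.3
  South (4, 4): total = 1090.6
  East (8, 6): total = 688.2
  West (12, 7): total = 516.7
Minimum is at West with total 516.7 mi.

West, total 516.7 mi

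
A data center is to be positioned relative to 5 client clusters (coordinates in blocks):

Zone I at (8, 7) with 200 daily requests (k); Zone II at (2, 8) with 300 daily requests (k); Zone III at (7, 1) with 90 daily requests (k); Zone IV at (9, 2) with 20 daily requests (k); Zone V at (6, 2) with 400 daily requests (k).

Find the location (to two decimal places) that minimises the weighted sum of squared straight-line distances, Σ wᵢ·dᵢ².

(5.36, 4.68)

The minimiser of Σwᵢ‖p−pᵢ‖² is the weighted centroid p* = (Σwᵢpᵢ)/(Σwᵢ).
Σwᵢ = 1010.
Σwᵢxᵢ = 200·8 + 300·2 + 90·7 + 20·9 + 400·6 = 5410.
Σwᵢyᵢ = 200·7 + 300·8 + 90·1 + 20·2 + 400·2 = 4730.
x* = 5410/1010 = 5.36, y* = 4730/1010 = 4.68.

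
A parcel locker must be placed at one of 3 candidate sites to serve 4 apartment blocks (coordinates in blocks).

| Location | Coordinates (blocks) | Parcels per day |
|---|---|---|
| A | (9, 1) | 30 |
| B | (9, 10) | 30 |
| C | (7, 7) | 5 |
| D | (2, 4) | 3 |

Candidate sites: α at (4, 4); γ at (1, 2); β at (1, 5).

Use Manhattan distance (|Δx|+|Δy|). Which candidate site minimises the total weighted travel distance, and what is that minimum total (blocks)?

Total weighted distance at each candidate:
  α (4, 4): total = 606
  γ (1, 2): total = 814
  β (1, 5): total = 796
Minimum is at α with total 606 blocks.

α, total 606 blocks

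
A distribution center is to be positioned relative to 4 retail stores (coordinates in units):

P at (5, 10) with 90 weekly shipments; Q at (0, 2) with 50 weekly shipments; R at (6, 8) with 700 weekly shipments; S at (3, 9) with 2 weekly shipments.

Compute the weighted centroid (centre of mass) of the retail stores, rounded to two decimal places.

(5.53, 7.86)

The minimiser of Σwᵢ‖p−pᵢ‖² is the weighted centroid p* = (Σwᵢpᵢ)/(Σwᵢ).
Σwᵢ = 842.
Σwᵢxᵢ = 90·5 + 50·0 + 700·6 + 2·3 = 4656.
Σwᵢyᵢ = 90·10 + 50·2 + 700·8 + 2·9 = 6618.
x* = 4656/842 = 5.53, y* = 6618/842 = 7.86.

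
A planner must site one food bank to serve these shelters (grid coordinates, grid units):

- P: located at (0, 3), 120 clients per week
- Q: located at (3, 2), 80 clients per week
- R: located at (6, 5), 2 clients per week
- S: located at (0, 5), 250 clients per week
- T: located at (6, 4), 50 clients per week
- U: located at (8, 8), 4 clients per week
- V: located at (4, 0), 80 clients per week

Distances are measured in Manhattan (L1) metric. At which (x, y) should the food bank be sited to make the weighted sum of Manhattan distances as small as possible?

Manhattan distance separates: Σwᵢ(|x−xᵢ|+|y−yᵢ|) = Σwᵢ|x−xᵢ| + Σwᵢ|y−yᵢ|, so x and y are optimised independently as 1-D weighted medians.
Total weight W = 586; half = 293.
x-coordinate, sorted with cumulative weight:
  x=0 (P, w=120) cum 120
  x=0 (S, w=250) cum 370  ← median
  x=3 (Q, w=80) cum 450
  x=4 (V, w=80) cum 530
  x=6 (R, w=2) cum 532
  x=6 (T, w=50) cum 582
  x=8 (U, w=4) cum 586
⇒ x* = 0
y-coordinate, sorted with cumulative weight:
  y=0 (V, w=80) cum 80
  y=2 (Q, w=80) cum 160
  y=3 (P, w=120) cum 280
  y=4 (T, w=50) cum 330  ← median
  y=5 (R, w=2) cum 332
  y=5 (S, w=250) cum 582
  y=8 (U, w=4) cum 586
⇒ y* = 4

(0, 4)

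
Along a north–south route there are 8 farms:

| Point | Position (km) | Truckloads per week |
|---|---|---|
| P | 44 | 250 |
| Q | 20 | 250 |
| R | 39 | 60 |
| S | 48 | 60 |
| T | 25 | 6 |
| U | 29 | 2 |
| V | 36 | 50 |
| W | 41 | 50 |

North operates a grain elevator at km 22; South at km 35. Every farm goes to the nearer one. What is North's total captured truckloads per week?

The indifferent point is the midpoint (22+35)/2 = 28.5; farms left of it (closer to North at 22) go to North, those right go to South.
  Q at 20 (w=250) → North
  T at 25 (w=6) → North
  U at 29 (w=2) → South
  V at 36 (w=50) → South
  R at 39 (w=60) → South
  W at 41 (w=50) → South
  P at 44 (w=250) → South
  S at 48 (w=60) → South
North captures 256; South captures 472.

256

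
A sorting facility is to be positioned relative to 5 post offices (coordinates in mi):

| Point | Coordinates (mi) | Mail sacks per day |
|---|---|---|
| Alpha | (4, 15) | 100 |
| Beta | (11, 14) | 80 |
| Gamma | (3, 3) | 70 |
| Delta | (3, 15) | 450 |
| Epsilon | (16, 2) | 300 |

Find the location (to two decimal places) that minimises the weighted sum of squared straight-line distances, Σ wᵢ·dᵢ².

(7.64, 10.18)

The minimiser of Σwᵢ‖p−pᵢ‖² is the weighted centroid p* = (Σwᵢpᵢ)/(Σwᵢ).
Σwᵢ = 1000.
Σwᵢxᵢ = 100·4 + 80·11 + 70·3 + 450·3 + 300·16 = 7640.
Σwᵢyᵢ = 100·15 + 80·14 + 70·3 + 450·15 + 300·2 = 10180.
x* = 7640/1000 = 7.64, y* = 10180/1000 = 10.18.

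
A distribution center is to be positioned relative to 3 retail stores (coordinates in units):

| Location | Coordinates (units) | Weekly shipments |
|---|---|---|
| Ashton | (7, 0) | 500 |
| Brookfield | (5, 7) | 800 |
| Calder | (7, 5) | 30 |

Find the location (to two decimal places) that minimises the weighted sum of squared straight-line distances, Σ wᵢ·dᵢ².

(5.80, 4.32)

The minimiser of Σwᵢ‖p−pᵢ‖² is the weighted centroid p* = (Σwᵢpᵢ)/(Σwᵢ).
Σwᵢ = 1330.
Σwᵢxᵢ = 500·7 + 800·5 + 30·7 = 7710.
Σwᵢyᵢ = 500·0 + 800·7 + 30·5 = 5750.
x* = 7710/1330 = 5.80, y* = 5750/1330 = 4.32.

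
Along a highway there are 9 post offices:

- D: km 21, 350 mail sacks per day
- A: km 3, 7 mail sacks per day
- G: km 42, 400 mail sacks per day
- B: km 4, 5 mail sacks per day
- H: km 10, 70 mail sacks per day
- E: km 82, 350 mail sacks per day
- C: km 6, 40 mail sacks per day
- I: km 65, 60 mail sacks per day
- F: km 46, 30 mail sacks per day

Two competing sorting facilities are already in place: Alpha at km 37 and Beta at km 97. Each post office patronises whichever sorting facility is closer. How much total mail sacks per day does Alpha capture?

962

The indifferent point is the midpoint (37+97)/2 = 67; post offices left of it (closer to Alpha at 37) go to Alpha, those right go to Beta.
  A at 3 (w=7) → Alpha
  B at 4 (w=5) → Alpha
  C at 6 (w=40) → Alpha
  H at 10 (w=70) → Alpha
  D at 21 (w=350) → Alpha
  G at 42 (w=400) → Alpha
  F at 46 (w=30) → Alpha
  I at 65 (w=60) → Alpha
  E at 82 (w=350) → Beta
Alpha captures 962; Beta captures 350.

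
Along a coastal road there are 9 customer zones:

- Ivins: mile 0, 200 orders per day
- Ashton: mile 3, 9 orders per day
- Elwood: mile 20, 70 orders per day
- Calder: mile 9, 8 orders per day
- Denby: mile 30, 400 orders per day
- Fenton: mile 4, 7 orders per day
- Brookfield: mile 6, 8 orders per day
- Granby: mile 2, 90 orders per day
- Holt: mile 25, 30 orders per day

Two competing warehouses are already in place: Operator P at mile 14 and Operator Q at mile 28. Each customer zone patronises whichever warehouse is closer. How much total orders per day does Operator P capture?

392

The indifferent point is the midpoint (14+28)/2 = 21; customer zones left of it (closer to Operator P at 14) go to Operator P, those right go to Operator Q.
  Ivins at 0 (w=200) → Operator P
  Granby at 2 (w=90) → Operator P
  Ashton at 3 (w=9) → Operator P
  Fenton at 4 (w=7) → Operator P
  Brookfield at 6 (w=8) → Operator P
  Calder at 9 (w=8) → Operator P
  Elwood at 20 (w=70) → Operator P
  Holt at 25 (w=30) → Operator Q
  Denby at 30 (w=400) → Operator Q
Operator P captures 392; Operator Q captures 430.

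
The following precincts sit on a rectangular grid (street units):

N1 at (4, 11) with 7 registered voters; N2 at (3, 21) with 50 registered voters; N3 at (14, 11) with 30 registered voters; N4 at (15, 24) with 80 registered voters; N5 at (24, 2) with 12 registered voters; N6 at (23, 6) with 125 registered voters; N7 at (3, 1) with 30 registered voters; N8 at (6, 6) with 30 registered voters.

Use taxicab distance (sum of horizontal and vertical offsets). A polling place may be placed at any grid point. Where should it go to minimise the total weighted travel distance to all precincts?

(15, 6)

Manhattan distance separates: Σwᵢ(|x−xᵢ|+|y−yᵢ|) = Σwᵢ|x−xᵢ| + Σwᵢ|y−yᵢ|, so x and y are optimised independently as 1-D weighted medians.
Total weight W = 364; half = 182.
x-coordinate, sorted with cumulative weight:
  x=3 (N2, w=50) cum 50
  x=3 (N7, w=30) cum 80
  x=4 (N1, w=7) cum 87
  x=6 (N8, w=30) cum 117
  x=14 (N3, w=30) cum 147
  x=15 (N4, w=80) cum 227  ← median
  x=23 (N6, w=125) cum 352
  x=24 (N5, w=12) cum 364
⇒ x* = 15
y-coordinate, sorted with cumulative weight:
  y=1 (N7, w=30) cum 30
  y=2 (N5, w=12) cum 42
  y=6 (N6, w=125) cum 167
  y=6 (N8, w=30) cum 197  ← median
  y=11 (N1, w=7) cum 204
  y=11 (N3, w=30) cum 234
  y=21 (N2, w=50) cum 284
  y=24 (N4, w=80) cum 364
⇒ y* = 6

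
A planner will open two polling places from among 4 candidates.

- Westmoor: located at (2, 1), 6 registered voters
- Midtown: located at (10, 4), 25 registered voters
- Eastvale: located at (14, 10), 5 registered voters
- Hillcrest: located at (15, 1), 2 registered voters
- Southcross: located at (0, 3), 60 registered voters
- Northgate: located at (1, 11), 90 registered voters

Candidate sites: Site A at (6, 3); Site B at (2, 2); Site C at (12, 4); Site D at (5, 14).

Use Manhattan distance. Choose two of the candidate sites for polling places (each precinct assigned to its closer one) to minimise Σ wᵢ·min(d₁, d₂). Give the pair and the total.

Evaluate every pair (each demand assigned to the nearer of the two):
  {Site B, Site D}: total = 1159
  {Site B, Site C}: total = 1188
  {Site A, Site D}: total = 1238
  {Site A, Site B}: total = 1308
  {Site C, Site D}: total = 1590
  {Site A, Site C}: total = 1668
Best pair: {Site B, Site D} with total 1159.

{Site B, Site D}, total 1159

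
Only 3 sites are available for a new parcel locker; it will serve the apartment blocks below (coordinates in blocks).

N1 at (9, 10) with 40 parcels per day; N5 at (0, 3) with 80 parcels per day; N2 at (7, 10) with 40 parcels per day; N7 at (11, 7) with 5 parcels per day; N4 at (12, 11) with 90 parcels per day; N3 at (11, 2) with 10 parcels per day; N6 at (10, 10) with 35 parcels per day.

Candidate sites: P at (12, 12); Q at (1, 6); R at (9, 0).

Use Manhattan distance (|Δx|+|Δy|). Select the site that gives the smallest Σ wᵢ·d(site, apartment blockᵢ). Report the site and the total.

Total weighted distance at each candidate:
  P (12, 12): total = 2530
  Q (1, 6): total = 3290
  R (9, 0): total = 3570
Minimum is at P with total 2530 blocks.

P, total 2530 blocks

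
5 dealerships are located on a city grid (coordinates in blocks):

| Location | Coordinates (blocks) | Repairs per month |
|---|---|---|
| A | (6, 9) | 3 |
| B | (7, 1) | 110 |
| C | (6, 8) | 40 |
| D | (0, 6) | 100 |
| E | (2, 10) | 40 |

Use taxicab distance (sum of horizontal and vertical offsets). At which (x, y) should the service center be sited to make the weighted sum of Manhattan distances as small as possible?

(6, 6)

Manhattan distance separates: Σwᵢ(|x−xᵢ|+|y−yᵢ|) = Σwᵢ|x−xᵢ| + Σwᵢ|y−yᵢ|, so x and y are optimised independently as 1-D weighted medians.
Total weight W = 293; half = 146.5.
x-coordinate, sorted with cumulative weight:
  x=0 (D, w=100) cum 100
  x=2 (E, w=40) cum 140
  x=6 (A, w=3) cum 143
  x=6 (C, w=40) cum 183  ← median
  x=7 (B, w=110) cum 293
⇒ x* = 6
y-coordinate, sorted with cumulative weight:
  y=1 (B, w=110) cum 110
  y=6 (D, w=100) cum 210  ← median
  y=8 (C, w=40) cum 250
  y=9 (A, w=3) cum 253
  y=10 (E, w=40) cum 293
⇒ y* = 6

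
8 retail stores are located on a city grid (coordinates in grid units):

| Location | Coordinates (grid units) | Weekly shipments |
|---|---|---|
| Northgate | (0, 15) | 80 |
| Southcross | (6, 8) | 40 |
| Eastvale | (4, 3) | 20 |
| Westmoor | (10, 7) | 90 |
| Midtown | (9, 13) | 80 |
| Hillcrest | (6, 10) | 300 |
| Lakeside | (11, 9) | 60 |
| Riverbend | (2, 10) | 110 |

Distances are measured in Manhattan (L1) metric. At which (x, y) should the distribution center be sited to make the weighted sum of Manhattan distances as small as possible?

(6, 10)

Manhattan distance separates: Σwᵢ(|x−xᵢ|+|y−yᵢ|) = Σwᵢ|x−xᵢ| + Σwᵢ|y−yᵢ|, so x and y are optimised independently as 1-D weighted medians.
Total weight W = 780; half = 390.
x-coordinate, sorted with cumulative weight:
  x=0 (Northgate, w=80) cum 80
  x=2 (Riverbend, w=110) cum 190
  x=4 (Eastvale, w=20) cum 210
  x=6 (Southcross, w=40) cum 250
  x=6 (Hillcrest, w=300) cum 550  ← median
  x=9 (Midtown, w=80) cum 630
  x=10 (Westmoor, w=90) cum 720
  x=11 (Lakeside, w=60) cum 780
⇒ x* = 6
y-coordinate, sorted with cumulative weight:
  y=3 (Eastvale, w=20) cum 20
  y=7 (Westmoor, w=90) cum 110
  y=8 (Southcross, w=40) cum 150
  y=9 (Lakeside, w=60) cum 210
  y=10 (Hillcrest, w=300) cum 510  ← median
  y=10 (Riverbend, w=110) cum 620
  y=13 (Midtown, w=80) cum 700
  y=15 (Northgate, w=80) cum 780
⇒ y* = 10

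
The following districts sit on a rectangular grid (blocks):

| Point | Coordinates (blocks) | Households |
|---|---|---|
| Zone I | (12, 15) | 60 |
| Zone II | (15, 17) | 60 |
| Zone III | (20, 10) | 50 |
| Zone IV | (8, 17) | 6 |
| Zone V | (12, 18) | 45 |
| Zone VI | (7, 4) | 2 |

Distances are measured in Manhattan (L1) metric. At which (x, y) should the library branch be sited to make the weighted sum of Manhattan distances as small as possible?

Manhattan distance separates: Σwᵢ(|x−xᵢ|+|y−yᵢ|) = Σwᵢ|x−xᵢ| + Σwᵢ|y−yᵢ|, so x and y are optimised independently as 1-D weighted medians.
Total weight W = 223; half = 111.5.
x-coordinate, sorted with cumulative weight:
  x=7 (Zone VI, w=2) cum 2
  x=8 (Zone IV, w=6) cum 8
  x=12 (Zone I, w=60) cum 68
  x=12 (Zone V, w=45) cum 113  ← median
  x=15 (Zone II, w=60) cum 173
  x=20 (Zone III, w=50) cum 223
⇒ x* = 12
y-coordinate, sorted with cumulative weight:
  y=4 (Zone VI, w=2) cum 2
  y=10 (Zone III, w=50) cum 52
  y=15 (Zone I, w=60) cum 112  ← median
  y=17 (Zone II, w=60) cum 172
  y=17 (Zone IV, w=6) cum 178
  y=18 (Zone V, w=45) cum 223
⇒ y* = 15

(12, 15)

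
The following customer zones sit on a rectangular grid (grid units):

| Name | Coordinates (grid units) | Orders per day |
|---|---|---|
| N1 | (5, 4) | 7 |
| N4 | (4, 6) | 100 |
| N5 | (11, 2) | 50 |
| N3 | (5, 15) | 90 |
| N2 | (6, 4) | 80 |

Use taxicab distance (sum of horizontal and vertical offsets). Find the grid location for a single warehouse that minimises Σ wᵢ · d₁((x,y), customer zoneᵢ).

Manhattan distance separates: Σwᵢ(|x−xᵢ|+|y−yᵢ|) = Σwᵢ|x−xᵢ| + Σwᵢ|y−yᵢ|, so x and y are optimised independently as 1-D weighted medians.
Total weight W = 327; half = 163.5.
x-coordinate, sorted with cumulative weight:
  x=4 (N4, w=100) cum 100
  x=5 (N1, w=7) cum 107
  x=5 (N3, w=90) cum 197  ← median
  x=6 (N2, w=80) cum 277
  x=11 (N5, w=50) cum 327
⇒ x* = 5
y-coordinate, sorted with cumulative weight:
  y=2 (N5, w=50) cum 50
  y=4 (N1, w=7) cum 57
  y=4 (N2, w=80) cum 137
  y=6 (N4, w=100) cum 237  ← median
  y=15 (N3, w=90) cum 327
⇒ y* = 6

(5, 6)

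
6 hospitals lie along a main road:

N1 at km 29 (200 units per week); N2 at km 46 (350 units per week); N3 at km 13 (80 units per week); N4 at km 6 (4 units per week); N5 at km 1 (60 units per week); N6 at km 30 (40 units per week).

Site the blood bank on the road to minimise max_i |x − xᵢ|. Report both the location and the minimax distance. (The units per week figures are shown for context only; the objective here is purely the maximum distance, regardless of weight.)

location 23.5, max distance 22.5

The 1-center on a line is the midpoint of the two extreme points: leftmost at 1, rightmost at 46.
Optimal location = (1 + 46)/2 = 23.5; maximum distance = (46 − 1)/2 = 22.5.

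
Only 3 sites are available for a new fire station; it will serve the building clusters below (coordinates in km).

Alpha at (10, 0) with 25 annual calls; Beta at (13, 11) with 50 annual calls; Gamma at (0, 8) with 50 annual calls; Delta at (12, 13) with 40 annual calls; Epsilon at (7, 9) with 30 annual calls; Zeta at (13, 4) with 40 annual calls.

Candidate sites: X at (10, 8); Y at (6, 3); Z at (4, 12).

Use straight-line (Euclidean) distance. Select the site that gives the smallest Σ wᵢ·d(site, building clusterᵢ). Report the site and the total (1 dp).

Total weighted distance at each candidate:
  X (10, 8): total = 1422.4
  Y (6, 3): total = 1978.8
  Z (4, 12): total = 2002.5
Minimum is at X with total 1422.4 km.

X, total 1422.4 km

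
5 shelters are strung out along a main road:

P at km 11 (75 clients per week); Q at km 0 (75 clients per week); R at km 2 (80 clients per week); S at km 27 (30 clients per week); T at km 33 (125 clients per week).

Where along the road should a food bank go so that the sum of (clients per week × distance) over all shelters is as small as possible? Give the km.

x = 11

For a sum of weighted absolute distances on a line, the optimum is the weighted median (not the mean). Total weight W = 385; half-weight = 192.5.
Sort by position and accumulate weight:
  km 0 (Q, w=75) → cum 75
  km 2 (R, w=80) → cum 155
  km 11 (P, w=75) → cum 230  ≥ 192.5 → median here
  km 27 (S, w=30) → cum 260
  km 33 (T, w=125) → cum 385
Optimal location: km 11.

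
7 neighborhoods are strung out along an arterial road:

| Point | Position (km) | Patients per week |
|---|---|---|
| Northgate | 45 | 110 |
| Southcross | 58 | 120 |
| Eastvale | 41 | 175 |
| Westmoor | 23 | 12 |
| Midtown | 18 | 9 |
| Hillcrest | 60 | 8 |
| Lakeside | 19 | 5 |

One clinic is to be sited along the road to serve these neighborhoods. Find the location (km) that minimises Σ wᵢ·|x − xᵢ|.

For a sum of weighted absolute distances on a line, the optimum is the weighted median (not the mean). Total weight W = 439; half-weight = 219.5.
Sort by position and accumulate weight:
  km 18 (Midtown, w=9) → cum 9
  km 19 (Lakeside, w=5) → cum 14
  km 23 (Westmoor, w=12) → cum 26
  km 41 (Eastvale, w=175) → cum 201
  km 45 (Northgate, w=110) → cum 311  ≥ 219.5 → median here
  km 58 (Southcross, w=120) → cum 431
  km 60 (Hillcrest, w=8) → cum 439
Optimal location: km 45.

x = 45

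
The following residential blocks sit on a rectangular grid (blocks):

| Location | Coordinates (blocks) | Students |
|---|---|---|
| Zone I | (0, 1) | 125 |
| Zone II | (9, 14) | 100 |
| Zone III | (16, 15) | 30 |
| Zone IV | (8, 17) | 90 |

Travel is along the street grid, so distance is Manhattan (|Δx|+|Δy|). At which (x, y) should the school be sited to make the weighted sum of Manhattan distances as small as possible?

Manhattan distance separates: Σwᵢ(|x−xᵢ|+|y−yᵢ|) = Σwᵢ|x−xᵢ| + Σwᵢ|y−yᵢ|, so x and y are optimised independently as 1-D weighted medians.
Total weight W = 345; half = 172.5.
x-coordinate, sorted with cumulative weight:
  x=0 (Zone I, w=125) cum 125
  x=8 (Zone IV, w=90) cum 215  ← median
  x=9 (Zone II, w=100) cum 315
  x=16 (Zone III, w=30) cum 345
⇒ x* = 8
y-coordinate, sorted with cumulative weight:
  y=1 (Zone I, w=125) cum 125
  y=14 (Zone II, w=100) cum 225  ← median
  y=15 (Zone III, w=30) cum 255
  y=17 (Zone IV, w=90) cum 345
⇒ y* = 14

(8, 14)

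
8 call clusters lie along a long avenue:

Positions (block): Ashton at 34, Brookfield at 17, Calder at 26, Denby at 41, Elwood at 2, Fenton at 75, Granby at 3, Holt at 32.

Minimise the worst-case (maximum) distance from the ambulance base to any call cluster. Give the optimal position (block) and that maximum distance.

location 38.5, max distance 36.5

The 1-center on a line is the midpoint of the two extreme points: leftmost at 2, rightmost at 75.
Optimal location = (2 + 75)/2 = 38.5; maximum distance = (75 − 2)/2 = 36.5.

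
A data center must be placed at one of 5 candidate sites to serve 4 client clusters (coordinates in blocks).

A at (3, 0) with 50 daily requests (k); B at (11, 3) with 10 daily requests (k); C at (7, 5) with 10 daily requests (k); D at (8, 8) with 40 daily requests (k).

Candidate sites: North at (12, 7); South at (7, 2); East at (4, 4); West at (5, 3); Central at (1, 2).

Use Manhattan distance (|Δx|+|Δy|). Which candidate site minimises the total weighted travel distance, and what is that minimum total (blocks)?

Total weighted distance at each candidate:
  North (12, 7): total = 1120
  South (7, 2): total = 660
  East (4, 4): total = 690
  West (5, 3): total = 670
  Central (1, 2): total = 920
Minimum is at South with total 660 blocks.

South, total 660 blocks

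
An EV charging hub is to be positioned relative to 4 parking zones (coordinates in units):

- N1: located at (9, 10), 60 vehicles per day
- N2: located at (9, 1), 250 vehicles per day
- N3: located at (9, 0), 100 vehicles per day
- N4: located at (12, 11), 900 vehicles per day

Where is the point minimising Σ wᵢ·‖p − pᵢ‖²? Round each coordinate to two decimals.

(11.06, 8.21)

The minimiser of Σwᵢ‖p−pᵢ‖² is the weighted centroid p* = (Σwᵢpᵢ)/(Σwᵢ).
Σwᵢ = 1310.
Σwᵢxᵢ = 60·9 + 250·9 + 100·9 + 900·12 = 14490.
Σwᵢyᵢ = 60·10 + 250·1 + 100·0 + 900·11 = 10750.
x* = 14490/1310 = 11.06, y* = 10750/1310 = 8.21.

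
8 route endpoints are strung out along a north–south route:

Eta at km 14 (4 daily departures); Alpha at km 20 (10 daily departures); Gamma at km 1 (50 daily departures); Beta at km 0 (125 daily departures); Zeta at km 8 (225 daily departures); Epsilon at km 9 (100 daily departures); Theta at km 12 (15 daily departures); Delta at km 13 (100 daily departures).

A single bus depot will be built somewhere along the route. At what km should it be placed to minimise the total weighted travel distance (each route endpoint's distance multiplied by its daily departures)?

x = 8

For a sum of weighted absolute distances on a line, the optimum is the weighted median (not the mean). Total weight W = 629; half-weight = 314.5.
Sort by position and accumulate weight:
  km 0 (Beta, w=125) → cum 125
  km 1 (Gamma, w=50) → cum 175
  km 8 (Zeta, w=225) → cum 400  ≥ 314.5 → median here
  km 9 (Epsilon, w=100) → cum 500
  km 12 (Theta, w=15) → cum 515
  km 13 (Delta, w=100) → cum 615
  km 14 (Eta, w=4) → cum 619
  km 20 (Alpha, w=10) → cum 629
Optimal location: km 8.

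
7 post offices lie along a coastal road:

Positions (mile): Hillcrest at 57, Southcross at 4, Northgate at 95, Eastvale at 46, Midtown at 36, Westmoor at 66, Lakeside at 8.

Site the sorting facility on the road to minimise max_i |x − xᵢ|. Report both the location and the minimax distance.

The 1-center on a line is the midpoint of the two extreme points: leftmost at 4, rightmost at 95.
Optimal location = (4 + 95)/2 = 49.5; maximum distance = (95 − 4)/2 = 45.5.

location 49.5, max distance 45.5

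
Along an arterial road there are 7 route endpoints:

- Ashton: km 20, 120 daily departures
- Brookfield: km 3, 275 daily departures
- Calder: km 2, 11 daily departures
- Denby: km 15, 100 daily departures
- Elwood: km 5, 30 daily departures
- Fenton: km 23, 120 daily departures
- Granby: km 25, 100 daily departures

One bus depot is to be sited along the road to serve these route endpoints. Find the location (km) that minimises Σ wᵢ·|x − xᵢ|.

x = 15

For a sum of weighted absolute distances on a line, the optimum is the weighted median (not the mean). Total weight W = 756; half-weight = 378.
Sort by position and accumulate weight:
  km 2 (Calder, w=11) → cum 11
  km 3 (Brookfield, w=275) → cum 286
  km 5 (Elwood, w=30) → cum 316
  km 15 (Denby, w=100) → cum 416  ≥ 378 → median here
  km 20 (Ashton, w=120) → cum 536
  km 23 (Fenton, w=120) → cum 656
  km 25 (Granby, w=100) → cum 756
Optimal location: km 15.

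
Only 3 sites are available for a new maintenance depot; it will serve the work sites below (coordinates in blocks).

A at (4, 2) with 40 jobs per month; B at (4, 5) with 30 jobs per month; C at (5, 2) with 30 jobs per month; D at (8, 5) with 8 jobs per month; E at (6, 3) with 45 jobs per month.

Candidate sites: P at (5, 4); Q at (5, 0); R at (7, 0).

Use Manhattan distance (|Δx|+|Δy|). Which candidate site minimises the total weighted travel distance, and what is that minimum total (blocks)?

P, total 362 blocks

Total weighted distance at each candidate:
  P (5, 4): total = 362
  Q (5, 0): total = 604
  R (7, 0): total = 788
Minimum is at P with total 362 blocks.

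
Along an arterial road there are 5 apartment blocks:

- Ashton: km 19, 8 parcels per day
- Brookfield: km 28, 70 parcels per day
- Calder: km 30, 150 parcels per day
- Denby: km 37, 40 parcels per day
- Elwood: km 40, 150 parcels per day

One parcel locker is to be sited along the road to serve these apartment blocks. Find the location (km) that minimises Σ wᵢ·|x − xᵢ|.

For a sum of weighted absolute distances on a line, the optimum is the weighted median (not the mean). Total weight W = 418; half-weight = 209.
Sort by position and accumulate weight:
  km 19 (Ashton, w=8) → cum 8
  km 28 (Brookfield, w=70) → cum 78
  km 30 (Calder, w=150) → cum 228  ≥ 209 → median here
  km 37 (Denby, w=40) → cum 268
  km 40 (Elwood, w=150) → cum 418
Optimal location: km 30.

x = 30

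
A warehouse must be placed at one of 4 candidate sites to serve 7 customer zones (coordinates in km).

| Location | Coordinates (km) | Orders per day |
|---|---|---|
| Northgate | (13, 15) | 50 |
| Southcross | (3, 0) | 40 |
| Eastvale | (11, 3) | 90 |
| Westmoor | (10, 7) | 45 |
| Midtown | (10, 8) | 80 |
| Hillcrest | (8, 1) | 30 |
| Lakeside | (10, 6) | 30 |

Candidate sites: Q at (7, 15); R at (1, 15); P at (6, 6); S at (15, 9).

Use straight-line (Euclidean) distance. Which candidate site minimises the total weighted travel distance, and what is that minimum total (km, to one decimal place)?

Total weighted distance at each candidate:
  Q (7, 15): total = 3758.8
  R (1, 15): total = 4916.6
  P (6, 6): total = 2188.1
  S (15, 9): total = 2709.3
Minimum is at P with total 2188.1 km.

P, total 2188.1 km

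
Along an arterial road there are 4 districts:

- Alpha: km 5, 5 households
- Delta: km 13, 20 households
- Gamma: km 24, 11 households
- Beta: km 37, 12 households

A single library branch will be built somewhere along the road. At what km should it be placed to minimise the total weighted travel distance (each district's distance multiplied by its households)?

For a sum of weighted absolute distances on a line, the optimum is the weighted median (not the mean). Total weight W = 48; half-weight = 24.
Sort by position and accumulate weight:
  km 5 (Alpha, w=5) → cum 5
  km 13 (Delta, w=20) → cum 25  ≥ 24 → median here
  km 24 (Gamma, w=11) → cum 36
  km 37 (Beta, w=12) → cum 48
Optimal location: km 13.

x = 13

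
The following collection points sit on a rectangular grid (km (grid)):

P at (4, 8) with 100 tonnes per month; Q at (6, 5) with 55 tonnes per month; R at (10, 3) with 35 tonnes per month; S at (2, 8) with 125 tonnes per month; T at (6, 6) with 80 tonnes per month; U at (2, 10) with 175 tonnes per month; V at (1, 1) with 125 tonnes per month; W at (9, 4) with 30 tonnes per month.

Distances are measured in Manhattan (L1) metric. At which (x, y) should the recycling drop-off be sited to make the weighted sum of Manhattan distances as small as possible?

(2, 8)

Manhattan distance separates: Σwᵢ(|x−xᵢ|+|y−yᵢ|) = Σwᵢ|x−xᵢ| + Σwᵢ|y−yᵢ|, so x and y are optimised independently as 1-D weighted medians.
Total weight W = 725; half = 362.5.
x-coordinate, sorted with cumulative weight:
  x=1 (V, w=125) cum 125
  x=2 (S, w=125) cum 250
  x=2 (U, w=175) cum 425  ← median
  x=4 (P, w=100) cum 525
  x=6 (Q, w=55) cum 580
  x=6 (T, w=80) cum 660
  x=9 (W, w=30) cum 690
  x=10 (R, w=35) cum 725
⇒ x* = 2
y-coordinate, sorted with cumulative weight:
  y=1 (V, w=125) cum 125
  y=3 (R, w=35) cum 160
  y=4 (W, w=30) cum 190
  y=5 (Q, w=55) cum 245
  y=6 (T, w=80) cum 325
  y=8 (P, w=100) cum 425  ← median
  y=8 (S, w=125) cum 550
  y=10 (U, w=175) cum 725
⇒ y* = 8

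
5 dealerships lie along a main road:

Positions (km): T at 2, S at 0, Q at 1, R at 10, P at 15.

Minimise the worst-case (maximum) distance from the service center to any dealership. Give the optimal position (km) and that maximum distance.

location 7.5, max distance 7.5

The 1-center on a line is the midpoint of the two extreme points: leftmost at 0, rightmost at 15.
Optimal location = (0 + 15)/2 = 7.5; maximum distance = (15 − 0)/2 = 7.5.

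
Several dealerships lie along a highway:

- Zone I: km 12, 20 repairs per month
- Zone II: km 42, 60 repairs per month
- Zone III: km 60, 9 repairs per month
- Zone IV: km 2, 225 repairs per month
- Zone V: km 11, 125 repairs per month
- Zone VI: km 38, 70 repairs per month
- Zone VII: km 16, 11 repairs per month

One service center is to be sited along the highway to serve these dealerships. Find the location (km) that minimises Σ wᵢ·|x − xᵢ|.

For a sum of weighted absolute distances on a line, the optimum is the weighted median (not the mean). Total weight W = 520; half-weight = 260.
Sort by position and accumulate weight:
  km 2 (Zone IV, w=225) → cum 225
  km 11 (Zone V, w=125) → cum 350  ≥ 260 → median here
  km 12 (Zone I, w=20) → cum 370
  km 16 (Zone VII, w=11) → cum 381
  km 38 (Zone VI, w=70) → cum 451
  km 42 (Zone II, w=60) → cum 511
  km 60 (Zone III, w=9) → cum 520
Optimal location: km 11.

x = 11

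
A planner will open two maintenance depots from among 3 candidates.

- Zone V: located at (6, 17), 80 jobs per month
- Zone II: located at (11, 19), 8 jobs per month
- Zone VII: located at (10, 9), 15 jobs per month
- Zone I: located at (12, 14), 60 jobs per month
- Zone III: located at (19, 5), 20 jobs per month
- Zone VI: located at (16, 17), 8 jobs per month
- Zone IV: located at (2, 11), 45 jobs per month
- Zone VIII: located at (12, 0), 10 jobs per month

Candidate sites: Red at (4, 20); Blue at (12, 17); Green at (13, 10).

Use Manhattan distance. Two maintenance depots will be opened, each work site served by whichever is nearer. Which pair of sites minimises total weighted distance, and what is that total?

Evaluate every pair (each demand assigned to the nearer of the two):
  {Blue, Green}: total = 1646
  {Red, Green}: total = 1729
  {Red, Blue}: total = 1831
Best pair: {Blue, Green} with total 1646.

{Blue, Green}, total 1646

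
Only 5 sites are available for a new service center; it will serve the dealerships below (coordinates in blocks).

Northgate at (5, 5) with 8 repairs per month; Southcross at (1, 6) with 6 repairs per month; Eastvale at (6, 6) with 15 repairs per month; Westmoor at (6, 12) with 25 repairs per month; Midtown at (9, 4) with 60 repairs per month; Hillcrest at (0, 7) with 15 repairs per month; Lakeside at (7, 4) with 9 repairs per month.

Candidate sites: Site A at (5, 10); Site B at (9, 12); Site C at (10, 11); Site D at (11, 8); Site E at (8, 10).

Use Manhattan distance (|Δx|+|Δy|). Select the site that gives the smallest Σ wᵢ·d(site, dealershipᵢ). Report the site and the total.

Total weighted distance at each candidate:
  Site A (5, 10): total = 1030
  Site B (9, 12): total = 1162
  Site C (10, 11): total = 1212
  Site D (11, 8): total = 1086
  Site E (8, 10): total = 968
Minimum is at Site E with total 968 blocks.

Site E, total 968 blocks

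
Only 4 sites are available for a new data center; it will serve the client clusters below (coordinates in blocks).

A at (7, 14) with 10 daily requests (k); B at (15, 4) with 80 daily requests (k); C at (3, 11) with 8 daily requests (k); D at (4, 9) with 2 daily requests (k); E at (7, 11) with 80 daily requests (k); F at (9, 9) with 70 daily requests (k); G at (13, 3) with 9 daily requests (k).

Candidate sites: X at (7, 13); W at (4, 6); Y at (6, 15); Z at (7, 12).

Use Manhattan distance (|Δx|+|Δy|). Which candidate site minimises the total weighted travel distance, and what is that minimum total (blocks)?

Z, total 1917 blocks

Total weighted distance at each candidate:
  X (7, 13): total = 2156
  W (4, 6): total = 2512
  Y (6, 15): total = 2893
  Z (7, 12): total = 1917
Minimum is at Z with total 1917 blocks.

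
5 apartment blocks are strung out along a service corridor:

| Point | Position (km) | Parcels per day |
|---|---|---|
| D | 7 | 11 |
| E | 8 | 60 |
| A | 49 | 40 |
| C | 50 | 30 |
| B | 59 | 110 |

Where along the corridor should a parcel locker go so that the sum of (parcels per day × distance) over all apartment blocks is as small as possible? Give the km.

For a sum of weighted absolute distances on a line, the optimum is the weighted median (not the mean). Total weight W = 251; half-weight = 125.5.
Sort by position and accumulate weight:
  km 7 (D, w=11) → cum 11
  km 8 (E, w=60) → cum 71
  km 49 (A, w=40) → cum 111
  km 50 (C, w=30) → cum 141  ≥ 125.5 → median here
  km 59 (B, w=110) → cum 251
Optimal location: km 50.

x = 50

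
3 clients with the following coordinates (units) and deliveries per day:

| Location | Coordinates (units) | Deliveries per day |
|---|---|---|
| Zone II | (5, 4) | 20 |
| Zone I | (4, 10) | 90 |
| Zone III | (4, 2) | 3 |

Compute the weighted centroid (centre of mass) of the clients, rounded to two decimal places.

(4.18, 8.73)

The minimiser of Σwᵢ‖p−pᵢ‖² is the weighted centroid p* = (Σwᵢpᵢ)/(Σwᵢ).
Σwᵢ = 113.
Σwᵢxᵢ = 20·5 + 90·4 + 3·4 = 472.
Σwᵢyᵢ = 20·4 + 90·10 + 3·2 = 986.
x* = 472/113 = 4.18, y* = 986/113 = 8.73.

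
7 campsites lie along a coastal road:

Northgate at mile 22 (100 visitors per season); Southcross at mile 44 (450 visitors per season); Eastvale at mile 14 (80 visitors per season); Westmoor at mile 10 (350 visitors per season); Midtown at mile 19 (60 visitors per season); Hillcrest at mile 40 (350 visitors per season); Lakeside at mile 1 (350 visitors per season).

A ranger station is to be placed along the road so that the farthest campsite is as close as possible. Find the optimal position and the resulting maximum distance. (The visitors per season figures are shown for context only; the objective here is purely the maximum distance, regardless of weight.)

The 1-center on a line is the midpoint of the two extreme points: leftmost at 1, rightmost at 44.
Optimal location = (1 + 44)/2 = 22.5; maximum distance = (44 − 1)/2 = 21.5.

location 22.5, max distance 21.5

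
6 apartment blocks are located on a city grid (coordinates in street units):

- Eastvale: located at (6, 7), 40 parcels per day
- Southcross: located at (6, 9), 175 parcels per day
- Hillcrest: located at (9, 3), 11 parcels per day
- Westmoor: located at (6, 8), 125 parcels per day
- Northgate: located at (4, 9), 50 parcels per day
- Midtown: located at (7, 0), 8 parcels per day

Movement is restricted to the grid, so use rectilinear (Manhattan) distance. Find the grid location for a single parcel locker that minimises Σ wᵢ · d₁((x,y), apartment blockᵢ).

Manhattan distance separates: Σwᵢ(|x−xᵢ|+|y−yᵢ|) = Σwᵢ|x−xᵢ| + Σwᵢ|y−yᵢ|, so x and y are optimised independently as 1-D weighted medians.
Total weight W = 409; half = 204.5.
x-coordinate, sorted with cumulative weight:
  x=4 (Northgate, w=50) cum 50
  x=6 (Eastvale, w=40) cum 90
  x=6 (Southcross, w=175) cum 265  ← median
  x=6 (Westmoor, w=125) cum 390
  x=7 (Midtown, w=8) cum 398
  x=9 (Hillcrest, w=11) cum 409
⇒ x* = 6
y-coordinate, sorted with cumulative weight:
  y=0 (Midtown, w=8) cum 8
  y=3 (Hillcrest, w=11) cum 19
  y=7 (Eastvale, w=40) cum 59
  y=8 (Westmoor, w=125) cum 184
  y=9 (Southcross, w=175) cum 359  ← median
  y=9 (Northgate, w=50) cum 409
⇒ y* = 9

(6, 9)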